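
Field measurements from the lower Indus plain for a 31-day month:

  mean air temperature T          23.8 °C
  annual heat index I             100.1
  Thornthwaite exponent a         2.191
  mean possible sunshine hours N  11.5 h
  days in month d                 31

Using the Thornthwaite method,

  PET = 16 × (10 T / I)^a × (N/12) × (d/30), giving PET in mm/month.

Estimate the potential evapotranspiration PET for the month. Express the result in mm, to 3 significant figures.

106 mm

10T/I = 10 × 23.8 / 100.1 = 2.3776
(10T/I)^a = 2.3776^2.191 = 6.6699
Uncorrected PET = 16 × 6.6699 = 106.718 mm
Correction = (N/12)(d/30) = (11.5/12)(31/30) = 0.9903
PET = 106.718 × 0.9903 = 105.683 mm/month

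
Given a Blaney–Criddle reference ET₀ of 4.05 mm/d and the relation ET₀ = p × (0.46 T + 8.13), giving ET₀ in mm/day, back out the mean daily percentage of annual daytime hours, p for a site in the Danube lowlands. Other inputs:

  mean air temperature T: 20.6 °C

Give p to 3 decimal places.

p = ET₀ / (0.46 T + 8.13) = 4.05 / (0.46 × 20.6 + 8.13) = 4.05 / 17.606 = 0.2300

0.230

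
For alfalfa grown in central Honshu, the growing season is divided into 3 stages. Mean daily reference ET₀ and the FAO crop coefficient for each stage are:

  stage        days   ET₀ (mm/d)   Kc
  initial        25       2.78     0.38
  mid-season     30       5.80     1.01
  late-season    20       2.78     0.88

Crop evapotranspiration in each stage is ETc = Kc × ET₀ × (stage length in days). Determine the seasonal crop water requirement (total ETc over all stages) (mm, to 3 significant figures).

initial: 0.38 × 2.78 × 25 = 26.41 mm
mid-season: 1.01 × 5.80 × 30 = 175.74 mm
late-season: 0.88 × 2.78 × 20 = 48.93 mm
Seasonal total = 251.08 mm

251 mm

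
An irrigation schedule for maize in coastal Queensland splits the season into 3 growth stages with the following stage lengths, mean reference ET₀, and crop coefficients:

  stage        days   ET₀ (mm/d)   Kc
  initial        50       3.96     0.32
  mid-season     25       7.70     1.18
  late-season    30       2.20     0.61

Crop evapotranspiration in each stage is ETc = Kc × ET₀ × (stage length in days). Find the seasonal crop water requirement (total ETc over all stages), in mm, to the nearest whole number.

331 mm

initial: 0.32 × 3.96 × 50 = 63.36 mm
mid-season: 1.18 × 7.70 × 25 = 227.15 mm
late-season: 0.61 × 2.20 × 30 = 40.26 mm
Seasonal total = 330.77 mm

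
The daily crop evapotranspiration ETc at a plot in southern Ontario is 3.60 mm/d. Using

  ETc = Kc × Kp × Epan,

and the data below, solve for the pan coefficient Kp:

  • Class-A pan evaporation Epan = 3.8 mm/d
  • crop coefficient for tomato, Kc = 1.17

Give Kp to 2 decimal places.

0.81

ETc = Kc × Kp × Epan  ⇒  Kp = ETc / (Kc × Epan)
Kp = 3.60 / (1.17 × 3.8) = 3.60 / 4.446 = 0.8097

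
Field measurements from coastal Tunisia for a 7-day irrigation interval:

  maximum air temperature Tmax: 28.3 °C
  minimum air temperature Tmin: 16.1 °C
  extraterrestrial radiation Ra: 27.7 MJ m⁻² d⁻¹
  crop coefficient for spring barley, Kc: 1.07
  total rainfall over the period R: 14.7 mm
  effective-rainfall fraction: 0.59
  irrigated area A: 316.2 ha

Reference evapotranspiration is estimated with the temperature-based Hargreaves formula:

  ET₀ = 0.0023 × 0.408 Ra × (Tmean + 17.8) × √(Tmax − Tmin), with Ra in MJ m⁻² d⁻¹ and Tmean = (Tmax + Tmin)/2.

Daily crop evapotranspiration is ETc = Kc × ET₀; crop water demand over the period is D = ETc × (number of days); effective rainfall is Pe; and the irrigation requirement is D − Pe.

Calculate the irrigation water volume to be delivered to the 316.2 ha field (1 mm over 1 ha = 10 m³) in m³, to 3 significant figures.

58600 m³

Tmean = (28.3 + 16.1)/2 = 22.20 °C
0.408 Ra = 0.408 × 27.7 = 11.3016 mm/d equivalent
ET₀ = 0.0023 × 11.3016 × (22.20 + 17.8) × √12.2 = 0.0023 × 11.3016 × 40.00 × 3.4928 = 3.6316 mm/d
ETc = Kc × ET₀ = 1.07 × 3.6316 = 3.8858 mm/d
Crop demand D = ETc × 7 d = 3.8858 × 7 = 27.201 mm
Pe = 0.59 × 14.7 = 8.673 mm
D − Pe = 27.201 − 8.673 = 18.528 mm
Volume = 18.528 mm × 316.2 ha × 10 = 58585.5 m³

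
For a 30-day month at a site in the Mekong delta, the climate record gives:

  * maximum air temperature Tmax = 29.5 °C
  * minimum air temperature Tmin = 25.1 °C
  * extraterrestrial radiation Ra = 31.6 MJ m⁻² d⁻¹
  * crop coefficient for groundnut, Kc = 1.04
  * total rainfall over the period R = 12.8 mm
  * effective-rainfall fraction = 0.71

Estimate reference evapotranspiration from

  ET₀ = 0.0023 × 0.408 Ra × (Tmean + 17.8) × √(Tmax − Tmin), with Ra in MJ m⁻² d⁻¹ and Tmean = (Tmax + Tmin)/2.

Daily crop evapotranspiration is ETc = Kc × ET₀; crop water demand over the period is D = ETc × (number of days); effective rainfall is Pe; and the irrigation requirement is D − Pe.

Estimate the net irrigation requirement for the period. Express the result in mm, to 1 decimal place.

Tmean = (29.5 + 25.1)/2 = 27.30 °C
0.408 Ra = 0.408 × 31.6 = 12.8928 mm/d equivalent
ET₀ = 0.0023 × 12.8928 × (27.30 + 17.8) × √4.4 = 0.0023 × 12.8928 × 45.10 × 2.0976 = 2.8053 mm/d
ETc = Kc × ET₀ = 1.04 × 2.8053 = 2.9175 mm/d
Crop demand D = ETc × 30 d = 2.9175 × 30 = 87.525 mm
Pe = 0.71 × 12.8 = 9.088 mm
D − Pe = 87.525 − 9.088 = 78.437 mm

78.4 mm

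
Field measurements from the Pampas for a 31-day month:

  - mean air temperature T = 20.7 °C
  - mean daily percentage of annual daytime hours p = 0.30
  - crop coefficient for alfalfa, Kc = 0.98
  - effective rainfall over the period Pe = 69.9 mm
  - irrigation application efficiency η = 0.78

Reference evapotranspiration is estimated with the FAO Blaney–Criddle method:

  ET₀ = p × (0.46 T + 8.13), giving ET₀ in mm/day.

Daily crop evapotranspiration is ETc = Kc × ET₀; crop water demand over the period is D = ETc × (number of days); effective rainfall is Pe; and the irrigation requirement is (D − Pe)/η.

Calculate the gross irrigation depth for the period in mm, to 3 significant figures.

ET₀ = 0.30 × (0.46 × 20.7 + 8.13) = 0.30 × 17.652 = 5.2956 mm/d
ETc = Kc × ET₀ = 0.98 × 5.2956 = 5.1897 mm/d
Crop demand D = ETc × 31 d = 5.1897 × 31 = 160.881 mm
D − Pe = 160.881 − 69.9 = 90.981 mm
Gross irrigation = 90.981 / 0.78 = 116.642 mm

117 mm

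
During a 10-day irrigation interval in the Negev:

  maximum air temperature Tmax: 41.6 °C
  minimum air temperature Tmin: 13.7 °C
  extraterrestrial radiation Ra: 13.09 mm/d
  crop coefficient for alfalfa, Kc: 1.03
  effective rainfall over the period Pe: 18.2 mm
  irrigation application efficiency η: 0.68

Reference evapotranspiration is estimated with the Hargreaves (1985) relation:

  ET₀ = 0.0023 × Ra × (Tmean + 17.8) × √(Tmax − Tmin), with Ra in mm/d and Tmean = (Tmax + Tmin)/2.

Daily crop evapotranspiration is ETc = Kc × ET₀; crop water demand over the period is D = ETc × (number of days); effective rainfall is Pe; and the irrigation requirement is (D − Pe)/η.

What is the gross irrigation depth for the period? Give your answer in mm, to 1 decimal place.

Tmean = (41.6 + 13.7)/2 = 27.65 °C
ET₀ = 0.0023 × 13.09 × (27.65 + 17.8) × √27.9 = 0.0023 × 13.09 × 45.45 × 5.2820 = 7.2277 mm/d
ETc = Kc × ET₀ = 1.03 × 7.2277 = 7.4445 mm/d
Crop demand D = ETc × 10 d = 7.4445 × 10 = 74.445 mm
D − Pe = 74.445 − 18.2 = 56.245 mm
Gross irrigation = 56.245 / 0.68 = 82.713 mm

82.7 mm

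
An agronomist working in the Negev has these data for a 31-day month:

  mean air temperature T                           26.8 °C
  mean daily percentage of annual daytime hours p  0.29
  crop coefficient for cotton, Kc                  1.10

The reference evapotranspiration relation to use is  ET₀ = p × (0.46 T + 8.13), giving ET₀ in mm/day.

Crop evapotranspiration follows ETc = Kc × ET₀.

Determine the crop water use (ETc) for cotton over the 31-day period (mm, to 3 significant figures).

202 mm

ET₀ = 0.29 × (0.46 × 26.8 + 8.13) = 0.29 × 20.458 = 5.9328 mm/d
ETc = Kc × ET₀ = 1.10 × 5.9328 = 6.5261 mm/d
Over 31 days: 6.5261 × 31 = 202.309 mm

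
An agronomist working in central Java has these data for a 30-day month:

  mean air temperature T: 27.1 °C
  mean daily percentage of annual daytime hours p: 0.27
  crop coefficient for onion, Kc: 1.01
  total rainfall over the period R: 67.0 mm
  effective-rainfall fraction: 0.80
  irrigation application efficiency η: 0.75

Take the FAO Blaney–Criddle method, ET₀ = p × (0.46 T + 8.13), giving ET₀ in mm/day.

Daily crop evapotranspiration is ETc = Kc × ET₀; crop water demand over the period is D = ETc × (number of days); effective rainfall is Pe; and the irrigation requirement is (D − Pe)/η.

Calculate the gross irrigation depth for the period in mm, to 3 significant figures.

ET₀ = 0.27 × (0.46 × 27.1 + 8.13) = 0.27 × 20.596 = 5.5609 mm/d
ETc = Kc × ET₀ = 1.01 × 5.5609 = 5.6165 mm/d
Crop demand D = ETc × 30 d = 5.6165 × 30 = 168.495 mm
Pe = 0.80 × 67.0 = 53.600 mm
D − Pe = 168.495 − 53.600 = 114.895 mm
Gross irrigation = 114.895 / 0.75 = 153.193 mm

153 mm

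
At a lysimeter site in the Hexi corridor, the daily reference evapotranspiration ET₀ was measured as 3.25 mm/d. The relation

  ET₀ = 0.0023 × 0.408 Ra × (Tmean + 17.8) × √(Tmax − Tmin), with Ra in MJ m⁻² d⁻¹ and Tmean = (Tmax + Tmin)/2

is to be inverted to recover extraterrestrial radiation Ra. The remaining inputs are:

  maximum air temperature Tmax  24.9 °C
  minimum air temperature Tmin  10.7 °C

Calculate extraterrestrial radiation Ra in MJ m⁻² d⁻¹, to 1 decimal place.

Tmean = (24.9+10.7)/2 = 17.80 °C; ΔT = 14.2
Ra = ET₀ / [0.0023 × 0.408 × (Tmean+17.8) × √ΔT]
   = 3.25 / (0.0023 × 0.408 × 35.60 × 3.7683) = 25.817 MJ m⁻² d⁻¹

25.8 MJ m⁻² d⁻¹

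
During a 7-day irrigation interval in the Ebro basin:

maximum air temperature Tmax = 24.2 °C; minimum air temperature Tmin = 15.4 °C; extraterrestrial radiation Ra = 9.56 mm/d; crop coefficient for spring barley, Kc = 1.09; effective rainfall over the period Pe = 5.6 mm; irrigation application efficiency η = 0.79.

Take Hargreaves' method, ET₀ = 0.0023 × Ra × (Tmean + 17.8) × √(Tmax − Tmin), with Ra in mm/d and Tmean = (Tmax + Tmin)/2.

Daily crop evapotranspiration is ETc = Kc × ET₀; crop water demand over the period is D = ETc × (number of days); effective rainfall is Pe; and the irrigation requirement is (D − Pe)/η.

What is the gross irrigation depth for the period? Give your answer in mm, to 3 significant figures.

16.6 mm

Tmean = (24.2 + 15.4)/2 = 19.80 °C
ET₀ = 0.0023 × 9.56 × (19.80 + 17.8) × √8.8 = 0.0023 × 9.56 × 37.60 × 2.9665 = 2.4526 mm/d
ETc = Kc × ET₀ = 1.09 × 2.4526 = 2.6733 mm/d
Crop demand D = ETc × 7 d = 2.6733 × 7 = 18.713 mm
D − Pe = 18.713 − 5.6 = 13.113 mm
Gross irrigation = 13.113 / 0.79 = 16.599 mm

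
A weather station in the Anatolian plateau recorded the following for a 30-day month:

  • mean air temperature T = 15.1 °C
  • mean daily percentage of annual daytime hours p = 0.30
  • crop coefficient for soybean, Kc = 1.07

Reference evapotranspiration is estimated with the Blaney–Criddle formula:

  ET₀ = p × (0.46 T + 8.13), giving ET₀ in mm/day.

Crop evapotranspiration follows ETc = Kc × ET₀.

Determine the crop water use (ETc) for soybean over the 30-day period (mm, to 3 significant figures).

ET₀ = 0.30 × (0.46 × 15.1 + 8.13) = 0.30 × 15.076 = 4.5228 mm/d
ETc = Kc × ET₀ = 1.07 × 4.5228 = 4.8394 mm/d
Over 30 days: 4.8394 × 30 = 145.182 mm

145 mm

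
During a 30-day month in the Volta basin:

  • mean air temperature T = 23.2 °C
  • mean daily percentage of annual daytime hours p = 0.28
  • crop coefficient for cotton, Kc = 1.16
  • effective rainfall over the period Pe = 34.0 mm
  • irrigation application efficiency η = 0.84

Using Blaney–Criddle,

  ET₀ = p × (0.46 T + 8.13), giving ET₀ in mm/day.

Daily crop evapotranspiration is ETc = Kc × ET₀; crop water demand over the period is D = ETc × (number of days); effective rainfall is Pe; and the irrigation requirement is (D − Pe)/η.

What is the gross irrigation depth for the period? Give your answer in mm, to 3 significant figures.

ET₀ = 0.28 × (0.46 × 23.2 + 8.13) = 0.28 × 18.802 = 5.2646 mm/d
ETc = Kc × ET₀ = 1.16 × 5.2646 = 6.1069 mm/d
Crop demand D = ETc × 30 d = 6.1069 × 30 = 183.207 mm
D − Pe = 183.207 − 34.0 = 149.207 mm
Gross irrigation = 149.207 / 0.84 = 177.627 mm

178 mm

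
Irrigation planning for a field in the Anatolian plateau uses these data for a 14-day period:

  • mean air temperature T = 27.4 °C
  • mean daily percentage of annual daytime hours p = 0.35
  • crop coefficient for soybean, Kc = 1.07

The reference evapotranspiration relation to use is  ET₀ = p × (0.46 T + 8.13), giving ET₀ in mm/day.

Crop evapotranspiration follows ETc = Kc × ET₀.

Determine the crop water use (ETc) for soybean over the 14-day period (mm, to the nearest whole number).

ET₀ = 0.35 × (0.46 × 27.4 + 8.13) = 0.35 × 20.734 = 7.2569 mm/d
ETc = Kc × ET₀ = 1.07 × 7.2569 = 7.7649 mm/d
Over 14 days: 7.7649 × 14 = 108.709 mm

109 mm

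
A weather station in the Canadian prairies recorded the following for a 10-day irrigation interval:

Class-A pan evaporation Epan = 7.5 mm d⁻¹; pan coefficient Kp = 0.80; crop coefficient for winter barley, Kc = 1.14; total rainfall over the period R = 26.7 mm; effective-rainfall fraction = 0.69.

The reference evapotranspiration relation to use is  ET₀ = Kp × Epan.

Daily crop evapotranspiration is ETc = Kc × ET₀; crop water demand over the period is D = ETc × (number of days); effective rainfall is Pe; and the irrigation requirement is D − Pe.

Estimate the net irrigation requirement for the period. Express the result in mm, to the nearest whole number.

50 mm

ET₀ = 0.80 × 7.5 = 6.0000 mm/d
ETc = Kc × ET₀ = 1.14 × 6.0000 = 6.8400 mm/d
Crop demand D = ETc × 10 d = 6.8400 × 10 = 68.400 mm
Pe = 0.69 × 26.7 = 18.423 mm
D − Pe = 68.400 − 18.423 = 49.977 mm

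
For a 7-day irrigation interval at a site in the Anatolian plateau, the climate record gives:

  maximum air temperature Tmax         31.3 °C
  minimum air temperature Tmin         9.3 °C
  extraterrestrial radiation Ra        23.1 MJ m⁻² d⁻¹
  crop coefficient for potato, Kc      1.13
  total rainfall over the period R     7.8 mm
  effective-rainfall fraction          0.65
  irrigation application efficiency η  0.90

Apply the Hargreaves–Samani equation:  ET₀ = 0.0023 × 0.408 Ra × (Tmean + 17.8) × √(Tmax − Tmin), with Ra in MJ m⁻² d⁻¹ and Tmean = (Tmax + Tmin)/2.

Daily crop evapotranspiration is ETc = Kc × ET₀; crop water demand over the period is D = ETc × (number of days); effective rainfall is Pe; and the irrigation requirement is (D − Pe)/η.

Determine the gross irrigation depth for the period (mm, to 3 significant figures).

Tmean = (31.3 + 9.3)/2 = 20.30 °C
0.408 Ra = 0.408 × 23.1 = 9.4248 mm/d equivalent
ET₀ = 0.0023 × 9.4248 × (20.30 + 17.8) × √22.0 = 0.0023 × 9.4248 × 38.10 × 4.6904 = 3.8738 mm/d
ETc = Kc × ET₀ = 1.13 × 3.8738 = 4.3774 mm/d
Crop demand D = ETc × 7 d = 4.3774 × 7 = 30.642 mm
Pe = 0.65 × 7.8 = 5.070 mm
D − Pe = 30.642 − 5.070 = 25.572 mm
Gross irrigation = 25.572 / 0.90 = 28.413 mm

28.4 mm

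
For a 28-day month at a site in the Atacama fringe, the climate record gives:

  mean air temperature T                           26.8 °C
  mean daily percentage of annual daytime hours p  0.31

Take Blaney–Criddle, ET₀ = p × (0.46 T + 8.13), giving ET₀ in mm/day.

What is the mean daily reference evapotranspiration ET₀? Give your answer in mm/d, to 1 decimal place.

ET₀ = 0.31 × (0.46 × 26.8 + 8.13) = 0.31 × 20.458 = 6.3420 mm/d

6.3 mm/d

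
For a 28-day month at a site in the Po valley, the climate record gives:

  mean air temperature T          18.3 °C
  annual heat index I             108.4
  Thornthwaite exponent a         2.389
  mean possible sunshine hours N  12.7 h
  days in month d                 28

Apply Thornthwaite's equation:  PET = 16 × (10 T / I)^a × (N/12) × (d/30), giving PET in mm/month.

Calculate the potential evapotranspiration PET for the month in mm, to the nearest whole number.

55 mm

10T/I = 10 × 18.3 / 108.4 = 1.6882
(10T/I)^a = 1.6882^2.389 = 3.4939
Uncorrected PET = 16 × 3.4939 = 55.902 mm
Correction = (N/12)(d/30) = (12.7/12)(28/30) = 0.9878
PET = 55.902 × 0.9878 = 55.220 mm/month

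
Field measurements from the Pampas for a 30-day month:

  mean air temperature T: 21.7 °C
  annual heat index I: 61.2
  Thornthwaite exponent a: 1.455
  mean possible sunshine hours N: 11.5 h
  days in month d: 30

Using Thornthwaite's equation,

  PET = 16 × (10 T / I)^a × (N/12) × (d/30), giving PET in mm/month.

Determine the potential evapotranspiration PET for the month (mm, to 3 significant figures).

96.7 mm

10T/I = 10 × 21.7 / 61.2 = 3.5458
(10T/I)^a = 3.5458^1.455 = 6.3072
Uncorrected PET = 16 × 6.3072 = 100.915 mm
Correction = (N/12)(d/30) = (11.5/12)(30/30) = 0.9583
PET = 100.915 × 0.9583 = 96.707 mm/month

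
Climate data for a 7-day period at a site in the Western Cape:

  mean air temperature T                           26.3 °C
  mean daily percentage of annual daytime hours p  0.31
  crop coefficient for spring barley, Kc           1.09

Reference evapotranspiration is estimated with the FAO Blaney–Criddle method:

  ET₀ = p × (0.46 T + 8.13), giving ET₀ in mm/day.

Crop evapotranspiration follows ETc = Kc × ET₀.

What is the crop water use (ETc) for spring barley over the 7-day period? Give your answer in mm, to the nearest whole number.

ET₀ = 0.31 × (0.46 × 26.3 + 8.13) = 0.31 × 20.228 = 6.2707 mm/d
ETc = Kc × ET₀ = 1.09 × 6.2707 = 6.8351 mm/d
Over 7 days: 6.8351 × 7 = 47.846 mm

48 mm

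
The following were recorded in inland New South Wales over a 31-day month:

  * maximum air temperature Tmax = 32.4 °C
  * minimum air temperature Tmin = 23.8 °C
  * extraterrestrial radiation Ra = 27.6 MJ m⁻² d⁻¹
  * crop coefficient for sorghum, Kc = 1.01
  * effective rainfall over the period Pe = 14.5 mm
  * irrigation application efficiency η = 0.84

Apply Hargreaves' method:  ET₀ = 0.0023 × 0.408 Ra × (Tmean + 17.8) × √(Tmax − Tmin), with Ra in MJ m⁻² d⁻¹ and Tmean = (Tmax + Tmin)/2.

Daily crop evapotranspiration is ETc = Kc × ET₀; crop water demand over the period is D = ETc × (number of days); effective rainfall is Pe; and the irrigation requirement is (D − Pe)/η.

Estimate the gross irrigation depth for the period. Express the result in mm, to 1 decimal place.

112.7 mm

Tmean = (32.4 + 23.8)/2 = 28.10 °C
0.408 Ra = 0.408 × 27.6 = 11.2608 mm/d equivalent
ET₀ = 0.0023 × 11.2608 × (28.10 + 17.8) × √8.6 = 0.0023 × 11.2608 × 45.90 × 2.9326 = 3.4863 mm/d
ETc = Kc × ET₀ = 1.01 × 3.4863 = 3.5212 mm/d
Crop demand D = ETc × 31 d = 3.5212 × 31 = 109.157 mm
D − Pe = 109.157 − 14.5 = 94.657 mm
Gross irrigation = 94.657 / 0.84 = 112.687 mm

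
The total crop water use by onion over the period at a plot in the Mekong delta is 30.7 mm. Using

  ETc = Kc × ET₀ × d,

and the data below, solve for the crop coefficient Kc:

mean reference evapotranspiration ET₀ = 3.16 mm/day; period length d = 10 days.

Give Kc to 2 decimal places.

0.97

ETc = Kc × ET₀ × d  ⇒  Kc = ETc / (ET₀ × d)
Kc = 30.7 / (3.16 × 10) = 30.7 / 31.60 = 0.9715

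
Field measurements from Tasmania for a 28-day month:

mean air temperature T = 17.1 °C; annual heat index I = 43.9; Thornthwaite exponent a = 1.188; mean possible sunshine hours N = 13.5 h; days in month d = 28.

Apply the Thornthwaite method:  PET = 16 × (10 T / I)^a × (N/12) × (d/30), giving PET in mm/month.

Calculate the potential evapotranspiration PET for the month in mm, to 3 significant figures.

10T/I = 10 × 17.1 / 43.9 = 3.8952
(10T/I)^a = 3.8952^1.188 = 5.0298
Uncorrected PET = 16 × 5.0298 = 80.477 mm
Correction = (N/12)(d/30) = (13.5/12)(28/30) = 1.0500
PET = 80.477 × 1.0500 = 84.501 mm/month

84.5 mm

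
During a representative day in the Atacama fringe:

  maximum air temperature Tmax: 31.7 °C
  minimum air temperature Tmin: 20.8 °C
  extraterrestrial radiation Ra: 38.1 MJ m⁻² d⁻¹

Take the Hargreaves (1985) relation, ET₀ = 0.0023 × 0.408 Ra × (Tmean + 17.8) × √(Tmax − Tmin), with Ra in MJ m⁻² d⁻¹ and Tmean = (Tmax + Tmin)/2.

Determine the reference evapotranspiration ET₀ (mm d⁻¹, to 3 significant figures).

5.20 mm d⁻¹

Tmean = (31.7 + 20.8)/2 = 26.25 °C
0.408 Ra = 0.408 × 38.1 = 15.5448 mm/d equivalent
ET₀ = 0.0023 × 15.5448 × (26.25 + 17.8) × √10.9 = 0.0023 × 15.5448 × 44.05 × 3.3015 = 5.1996 mm/d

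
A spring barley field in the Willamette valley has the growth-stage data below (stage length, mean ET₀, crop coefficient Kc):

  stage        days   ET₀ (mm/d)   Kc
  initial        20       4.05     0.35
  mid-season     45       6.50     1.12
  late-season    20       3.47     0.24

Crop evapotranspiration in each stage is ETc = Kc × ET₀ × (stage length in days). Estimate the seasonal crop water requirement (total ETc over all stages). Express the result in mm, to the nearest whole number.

373 mm

initial: 0.35 × 4.05 × 20 = 28.35 mm
mid-season: 1.12 × 6.50 × 45 = 327.60 mm
late-season: 0.24 × 3.47 × 20 = 16.66 mm
Seasonal total = 372.61 mm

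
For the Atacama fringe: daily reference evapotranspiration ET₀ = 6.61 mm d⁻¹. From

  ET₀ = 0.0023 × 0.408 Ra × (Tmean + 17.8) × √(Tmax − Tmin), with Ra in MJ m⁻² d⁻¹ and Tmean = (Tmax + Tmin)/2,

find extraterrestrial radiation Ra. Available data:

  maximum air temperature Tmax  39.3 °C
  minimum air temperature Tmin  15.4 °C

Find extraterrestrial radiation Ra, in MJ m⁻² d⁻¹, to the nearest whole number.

32 MJ m⁻² d⁻¹

Tmean = (39.3+15.4)/2 = 27.35 °C; ΔT = 23.9
Ra = ET₀ / [0.0023 × 0.408 × (Tmean+17.8) × √ΔT]
   = 6.61 / (0.0023 × 0.408 × 45.15 × 4.8888) = 31.912 MJ m⁻² d⁻¹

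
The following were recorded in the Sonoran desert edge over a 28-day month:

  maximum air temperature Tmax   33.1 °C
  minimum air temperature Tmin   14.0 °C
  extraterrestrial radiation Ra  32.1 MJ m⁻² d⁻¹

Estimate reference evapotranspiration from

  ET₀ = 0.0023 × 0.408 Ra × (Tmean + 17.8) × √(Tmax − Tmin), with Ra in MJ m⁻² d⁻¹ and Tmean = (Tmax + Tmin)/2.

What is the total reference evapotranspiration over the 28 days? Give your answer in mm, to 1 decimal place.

152.4 mm

Tmean = (33.1 + 14.0)/2 = 23.55 °C
0.408 Ra = 0.408 × 32.1 = 13.0968 mm/d equivalent
ET₀ = 0.0023 × 13.0968 × (23.55 + 17.8) × √19.1 = 0.0023 × 13.0968 × 41.35 × 4.3704 = 5.4436 mm/d
Over 28 days: 5.4436 × 28 = 152.421 mm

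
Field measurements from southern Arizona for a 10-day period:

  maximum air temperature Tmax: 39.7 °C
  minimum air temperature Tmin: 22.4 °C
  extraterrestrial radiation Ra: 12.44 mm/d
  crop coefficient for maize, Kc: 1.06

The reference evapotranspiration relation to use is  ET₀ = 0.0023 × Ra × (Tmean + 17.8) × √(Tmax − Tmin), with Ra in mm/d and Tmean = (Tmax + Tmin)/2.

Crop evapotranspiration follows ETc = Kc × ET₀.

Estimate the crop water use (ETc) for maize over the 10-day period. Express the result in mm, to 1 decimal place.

61.6 mm

Tmean = (39.7 + 22.4)/2 = 31.05 °C
ET₀ = 0.0023 × 12.44 × (31.05 + 17.8) × √17.3 = 0.0023 × 12.44 × 48.85 × 4.1593 = 5.8134 mm/d
ETc = Kc × ET₀ = 1.06 × 5.8134 = 6.1622 mm/d
Over 10 days: 6.1622 × 10 = 61.622 mm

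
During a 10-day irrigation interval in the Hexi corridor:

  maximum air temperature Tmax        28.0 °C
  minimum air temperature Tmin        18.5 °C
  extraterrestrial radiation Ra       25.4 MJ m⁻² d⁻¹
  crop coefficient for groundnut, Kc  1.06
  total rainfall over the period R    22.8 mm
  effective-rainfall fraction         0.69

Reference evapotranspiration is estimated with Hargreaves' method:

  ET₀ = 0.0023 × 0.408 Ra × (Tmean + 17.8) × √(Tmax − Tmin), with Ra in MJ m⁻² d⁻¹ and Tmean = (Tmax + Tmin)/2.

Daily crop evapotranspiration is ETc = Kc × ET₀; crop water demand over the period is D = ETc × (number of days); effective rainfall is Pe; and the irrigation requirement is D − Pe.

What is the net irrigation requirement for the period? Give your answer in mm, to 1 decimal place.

Tmean = (28.0 + 18.5)/2 = 23.25 °C
0.408 Ra = 0.408 × 25.4 = 10.3632 mm/d equivalent
ET₀ = 0.0023 × 10.3632 × (23.25 + 17.8) × √9.5 = 0.0023 × 10.3632 × 41.05 × 3.0822 = 3.0158 mm/d
ETc = Kc × ET₀ = 1.06 × 3.0158 = 3.1967 mm/d
Crop demand D = ETc × 10 d = 3.1967 × 10 = 31.967 mm
Pe = 0.69 × 22.8 = 15.732 mm
D − Pe = 31.967 − 15.732 = 16.235 mm

16.2 mm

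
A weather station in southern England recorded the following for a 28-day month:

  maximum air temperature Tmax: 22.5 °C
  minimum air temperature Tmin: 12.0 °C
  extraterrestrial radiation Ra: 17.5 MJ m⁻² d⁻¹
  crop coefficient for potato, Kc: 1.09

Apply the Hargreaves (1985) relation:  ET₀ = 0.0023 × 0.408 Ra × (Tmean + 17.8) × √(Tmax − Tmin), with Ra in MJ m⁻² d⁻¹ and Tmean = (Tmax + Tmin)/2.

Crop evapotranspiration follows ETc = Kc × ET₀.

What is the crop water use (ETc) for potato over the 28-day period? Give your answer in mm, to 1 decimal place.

56.9 mm

Tmean = (22.5 + 12.0)/2 = 17.25 °C
0.408 Ra = 0.408 × 17.5 = 7.1400 mm/d equivalent
ET₀ = 0.0023 × 7.1400 × (17.25 + 17.8) × √10.5 = 0.0023 × 7.1400 × 35.05 × 3.2404 = 1.8651 mm/d
ETc = Kc × ET₀ = 1.09 × 1.8651 = 2.0330 mm/d
Over 28 days: 2.0330 × 28 = 56.924 mm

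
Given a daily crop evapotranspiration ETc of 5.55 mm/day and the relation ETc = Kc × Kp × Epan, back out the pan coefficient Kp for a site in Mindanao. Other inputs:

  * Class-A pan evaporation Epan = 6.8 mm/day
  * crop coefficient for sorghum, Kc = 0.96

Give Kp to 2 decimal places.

ETc = Kc × Kp × Epan  ⇒  Kp = ETc / (Kc × Epan)
Kp = 5.55 / (0.96 × 6.8) = 5.55 / 6.528 = 0.8502

0.85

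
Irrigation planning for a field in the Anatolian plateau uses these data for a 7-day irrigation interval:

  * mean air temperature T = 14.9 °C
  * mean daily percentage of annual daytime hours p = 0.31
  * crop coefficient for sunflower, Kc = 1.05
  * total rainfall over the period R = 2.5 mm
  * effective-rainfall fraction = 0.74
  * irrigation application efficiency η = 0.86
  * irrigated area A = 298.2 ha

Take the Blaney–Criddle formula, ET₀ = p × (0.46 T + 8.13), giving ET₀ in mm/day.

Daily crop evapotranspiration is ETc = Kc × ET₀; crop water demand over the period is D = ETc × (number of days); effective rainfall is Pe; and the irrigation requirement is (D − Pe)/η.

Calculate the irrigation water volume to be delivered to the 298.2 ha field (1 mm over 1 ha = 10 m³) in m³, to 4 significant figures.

ET₀ = 0.31 × (0.46 × 14.9 + 8.13) = 0.31 × 14.984 = 4.6450 mm/d
ETc = Kc × ET₀ = 1.05 × 4.6450 = 4.8773 mm/d
Crop demand D = ETc × 7 d = 4.8773 × 7 = 34.141 mm
Pe = 0.74 × 2.5 = 1.850 mm
D − Pe = 34.141 − 1.850 = 32.291 mm
Gross irrigation = 32.291 / 0.86 = 37.548 mm
Volume = 37.548 mm × 298.2 ha × 10 = 111968.1 m³

112000 m³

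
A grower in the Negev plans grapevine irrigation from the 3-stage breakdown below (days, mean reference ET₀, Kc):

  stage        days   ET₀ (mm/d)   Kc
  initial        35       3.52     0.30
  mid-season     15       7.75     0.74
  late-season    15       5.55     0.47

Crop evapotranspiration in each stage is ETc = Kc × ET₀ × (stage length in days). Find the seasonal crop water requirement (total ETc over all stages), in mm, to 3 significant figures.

initial: 0.30 × 3.52 × 35 = 36.96 mm
mid-season: 0.74 × 7.75 × 15 = 86.03 mm
late-season: 0.47 × 5.55 × 15 = 39.13 mm
Seasonal total = 162.12 mm

162 mm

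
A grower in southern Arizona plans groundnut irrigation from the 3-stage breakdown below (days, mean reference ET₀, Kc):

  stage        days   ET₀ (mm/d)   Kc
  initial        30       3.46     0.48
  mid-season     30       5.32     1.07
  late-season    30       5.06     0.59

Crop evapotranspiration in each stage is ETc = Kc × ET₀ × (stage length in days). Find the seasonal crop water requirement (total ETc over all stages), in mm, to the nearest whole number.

310 mm

initial: 0.48 × 3.46 × 30 = 49.82 mm
mid-season: 1.07 × 5.32 × 30 = 170.77 mm
late-season: 0.59 × 5.06 × 30 = 89.56 mm
Seasonal total = 310.15 mm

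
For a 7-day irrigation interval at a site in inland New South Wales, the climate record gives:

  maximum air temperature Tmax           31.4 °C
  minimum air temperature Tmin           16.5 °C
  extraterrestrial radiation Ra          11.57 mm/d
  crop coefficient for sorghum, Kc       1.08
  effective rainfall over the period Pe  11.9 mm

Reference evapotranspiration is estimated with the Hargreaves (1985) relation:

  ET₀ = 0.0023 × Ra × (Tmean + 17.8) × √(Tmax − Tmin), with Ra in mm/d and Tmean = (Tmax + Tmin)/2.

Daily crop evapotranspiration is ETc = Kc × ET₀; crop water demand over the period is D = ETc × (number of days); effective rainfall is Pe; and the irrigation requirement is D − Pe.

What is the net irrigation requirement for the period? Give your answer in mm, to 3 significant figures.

Tmean = (31.4 + 16.5)/2 = 23.95 °C
ET₀ = 0.0023 × 11.57 × (23.95 + 17.8) × √14.9 = 0.0023 × 11.57 × 41.75 × 3.8601 = 4.2886 mm/d
ETc = Kc × ET₀ = 1.08 × 4.2886 = 4.6317 mm/d
Crop demand D = ETc × 7 d = 4.6317 × 7 = 32.422 mm
D − Pe = 32.422 − 11.9 = 20.522 mm

20.5 mm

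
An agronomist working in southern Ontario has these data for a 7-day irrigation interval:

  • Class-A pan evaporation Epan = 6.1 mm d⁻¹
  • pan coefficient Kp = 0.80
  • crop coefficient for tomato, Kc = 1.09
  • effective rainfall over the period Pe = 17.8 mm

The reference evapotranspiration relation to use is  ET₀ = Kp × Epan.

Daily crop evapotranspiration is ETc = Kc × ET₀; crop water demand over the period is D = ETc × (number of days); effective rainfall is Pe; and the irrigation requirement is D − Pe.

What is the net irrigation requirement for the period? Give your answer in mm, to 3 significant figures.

19.4 mm

ET₀ = 0.80 × 6.1 = 4.8800 mm/d
ETc = Kc × ET₀ = 1.09 × 4.8800 = 5.3192 mm/d
Crop demand D = ETc × 7 d = 5.3192 × 7 = 37.234 mm
D − Pe = 37.234 − 17.8 = 19.434 mm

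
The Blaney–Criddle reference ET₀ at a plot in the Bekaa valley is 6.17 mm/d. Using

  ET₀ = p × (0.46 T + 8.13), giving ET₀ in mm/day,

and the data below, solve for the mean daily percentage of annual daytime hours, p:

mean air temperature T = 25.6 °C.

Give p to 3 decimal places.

p = ET₀ / (0.46 T + 8.13) = 6.17 / (0.46 × 25.6 + 8.13) = 6.17 / 19.906 = 0.3100

0.310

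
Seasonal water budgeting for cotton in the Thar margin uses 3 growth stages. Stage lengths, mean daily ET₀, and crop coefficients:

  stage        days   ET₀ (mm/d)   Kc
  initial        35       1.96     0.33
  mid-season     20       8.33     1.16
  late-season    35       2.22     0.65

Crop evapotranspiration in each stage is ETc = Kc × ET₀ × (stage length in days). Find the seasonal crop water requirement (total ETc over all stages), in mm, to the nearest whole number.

initial: 0.33 × 1.96 × 35 = 22.64 mm
mid-season: 1.16 × 8.33 × 20 = 193.26 mm
late-season: 0.65 × 2.22 × 35 = 50.51 mm
Seasonal total = 266.41 mm

266 mm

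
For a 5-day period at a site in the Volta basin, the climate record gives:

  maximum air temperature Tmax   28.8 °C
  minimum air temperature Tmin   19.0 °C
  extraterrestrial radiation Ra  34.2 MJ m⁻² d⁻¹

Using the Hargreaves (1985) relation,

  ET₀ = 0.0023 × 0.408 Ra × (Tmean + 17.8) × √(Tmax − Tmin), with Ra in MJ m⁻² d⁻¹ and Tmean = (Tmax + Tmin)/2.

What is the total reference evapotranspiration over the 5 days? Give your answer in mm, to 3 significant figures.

20.9 mm

Tmean = (28.8 + 19.0)/2 = 23.90 °C
0.408 Ra = 0.408 × 34.2 = 13.9536 mm/d equivalent
ET₀ = 0.0023 × 13.9536 × (23.90 + 17.8) × √9.8 = 0.0023 × 13.9536 × 41.70 × 3.1305 = 4.1895 mm/d
Over 5 days: 4.1895 × 5 = 20.948 mm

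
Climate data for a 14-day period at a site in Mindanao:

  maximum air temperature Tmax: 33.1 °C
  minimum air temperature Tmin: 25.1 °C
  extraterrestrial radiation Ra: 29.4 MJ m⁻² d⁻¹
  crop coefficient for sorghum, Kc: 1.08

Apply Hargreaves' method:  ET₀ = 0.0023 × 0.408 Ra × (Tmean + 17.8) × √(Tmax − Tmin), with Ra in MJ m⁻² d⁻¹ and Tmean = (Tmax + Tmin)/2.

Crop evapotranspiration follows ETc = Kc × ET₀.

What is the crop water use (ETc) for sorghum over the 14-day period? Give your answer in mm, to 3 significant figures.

Tmean = (33.1 + 25.1)/2 = 29.10 °C
0.408 Ra = 0.408 × 29.4 = 11.9952 mm/d equivalent
ET₀ = 0.0023 × 11.9952 × (29.10 + 17.8) × √8.0 = 0.0023 × 11.9952 × 46.90 × 2.8284 = 3.6597 mm/d
ETc = Kc × ET₀ = 1.08 × 3.6597 = 3.9525 mm/d
Over 14 days: 3.9525 × 14 = 55.335 mm

55.3 mm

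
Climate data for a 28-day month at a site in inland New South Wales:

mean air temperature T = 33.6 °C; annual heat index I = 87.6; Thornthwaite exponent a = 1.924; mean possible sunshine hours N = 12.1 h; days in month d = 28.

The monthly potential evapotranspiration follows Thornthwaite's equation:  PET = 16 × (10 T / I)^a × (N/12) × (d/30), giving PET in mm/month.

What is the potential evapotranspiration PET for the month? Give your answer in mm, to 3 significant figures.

200 mm

10T/I = 10 × 33.6 / 87.6 = 3.8356
(10T/I)^a = 3.8356^1.924 = 13.2830
Uncorrected PET = 16 × 13.2830 = 212.528 mm
Correction = (N/12)(d/30) = (12.1/12)(28/30) = 0.9411
PET = 212.528 × 0.9411 = 200.010 mm/month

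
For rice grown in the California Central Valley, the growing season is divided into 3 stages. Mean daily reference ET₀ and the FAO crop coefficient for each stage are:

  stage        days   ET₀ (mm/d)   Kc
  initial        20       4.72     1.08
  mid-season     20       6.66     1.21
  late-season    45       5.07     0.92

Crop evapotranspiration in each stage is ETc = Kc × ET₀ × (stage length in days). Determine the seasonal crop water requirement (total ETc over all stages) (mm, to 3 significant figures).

473 mm

initial: 1.08 × 4.72 × 20 = 101.95 mm
mid-season: 1.21 × 6.66 × 20 = 161.17 mm
late-season: 0.92 × 5.07 × 45 = 209.90 mm
Seasonal total = 473.02 mm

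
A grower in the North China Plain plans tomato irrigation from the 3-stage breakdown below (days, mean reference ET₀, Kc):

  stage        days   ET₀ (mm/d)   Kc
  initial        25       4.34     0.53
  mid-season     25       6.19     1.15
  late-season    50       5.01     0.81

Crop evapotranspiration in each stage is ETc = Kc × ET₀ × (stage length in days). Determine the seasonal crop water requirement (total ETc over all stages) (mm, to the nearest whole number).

438 mm

initial: 0.53 × 4.34 × 25 = 57.51 mm
mid-season: 1.15 × 6.19 × 25 = 177.96 mm
late-season: 0.81 × 5.01 × 50 = 202.91 mm
Seasonal total = 438.38 mm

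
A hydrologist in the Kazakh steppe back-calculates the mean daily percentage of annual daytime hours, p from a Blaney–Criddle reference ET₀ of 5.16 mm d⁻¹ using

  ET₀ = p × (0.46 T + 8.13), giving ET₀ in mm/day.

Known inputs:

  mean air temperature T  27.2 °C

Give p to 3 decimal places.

0.250

p = ET₀ / (0.46 T + 8.13) = 5.16 / (0.46 × 27.2 + 8.13) = 5.16 / 20.642 = 0.2500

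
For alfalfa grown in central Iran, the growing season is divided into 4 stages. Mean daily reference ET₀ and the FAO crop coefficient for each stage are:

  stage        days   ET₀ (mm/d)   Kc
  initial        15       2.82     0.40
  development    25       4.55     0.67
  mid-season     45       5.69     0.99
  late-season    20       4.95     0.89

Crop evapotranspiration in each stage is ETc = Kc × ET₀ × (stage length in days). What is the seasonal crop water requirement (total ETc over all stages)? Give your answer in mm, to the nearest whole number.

435 mm

initial: 0.40 × 2.82 × 15 = 16.92 mm
development: 0.67 × 4.55 × 25 = 76.21 mm
mid-season: 0.99 × 5.69 × 45 = 253.49 mm
late-season: 0.89 × 4.95 × 20 = 88.11 mm
Seasonal total = 434.73 mm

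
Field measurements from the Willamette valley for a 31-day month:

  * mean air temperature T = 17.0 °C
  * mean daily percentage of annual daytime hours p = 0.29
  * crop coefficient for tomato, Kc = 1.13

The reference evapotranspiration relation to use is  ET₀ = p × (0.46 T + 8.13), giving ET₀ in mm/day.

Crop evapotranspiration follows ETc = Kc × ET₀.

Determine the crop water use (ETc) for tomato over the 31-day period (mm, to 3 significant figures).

162 mm

ET₀ = 0.29 × (0.46 × 17.0 + 8.13) = 0.29 × 15.950 = 4.6255 mm/d
ETc = Kc × ET₀ = 1.13 × 4.6255 = 5.2268 mm/d
Over 31 days: 5.2268 × 31 = 162.031 mm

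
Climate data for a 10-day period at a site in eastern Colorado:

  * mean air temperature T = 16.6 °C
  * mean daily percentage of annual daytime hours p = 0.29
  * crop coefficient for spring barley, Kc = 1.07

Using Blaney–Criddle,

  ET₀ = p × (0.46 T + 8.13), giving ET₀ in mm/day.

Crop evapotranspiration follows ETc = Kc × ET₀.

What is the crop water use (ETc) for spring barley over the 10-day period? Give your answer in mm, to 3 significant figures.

ET₀ = 0.29 × (0.46 × 16.6 + 8.13) = 0.29 × 15.766 = 4.5721 mm/d
ETc = Kc × ET₀ = 1.07 × 4.5721 = 4.8921 mm/d
Over 10 days: 4.8921 × 10 = 48.921 mm

48.9 mm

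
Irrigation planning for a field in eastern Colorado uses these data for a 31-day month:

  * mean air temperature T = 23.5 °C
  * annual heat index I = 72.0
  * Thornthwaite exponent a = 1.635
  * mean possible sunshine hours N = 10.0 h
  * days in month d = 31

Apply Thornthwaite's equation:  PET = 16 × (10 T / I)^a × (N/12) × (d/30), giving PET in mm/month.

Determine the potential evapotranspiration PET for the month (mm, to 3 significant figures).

10T/I = 10 × 23.5 / 72.0 = 3.2639
(10T/I)^a = 3.2639^1.635 = 6.9177
Uncorrected PET = 16 × 6.9177 = 110.683 mm
Correction = (N/12)(d/30) = (10.0/12)(31/30) = 0.8611
PET = 110.683 × 0.8611 = 95.309 mm/month

95.3 mm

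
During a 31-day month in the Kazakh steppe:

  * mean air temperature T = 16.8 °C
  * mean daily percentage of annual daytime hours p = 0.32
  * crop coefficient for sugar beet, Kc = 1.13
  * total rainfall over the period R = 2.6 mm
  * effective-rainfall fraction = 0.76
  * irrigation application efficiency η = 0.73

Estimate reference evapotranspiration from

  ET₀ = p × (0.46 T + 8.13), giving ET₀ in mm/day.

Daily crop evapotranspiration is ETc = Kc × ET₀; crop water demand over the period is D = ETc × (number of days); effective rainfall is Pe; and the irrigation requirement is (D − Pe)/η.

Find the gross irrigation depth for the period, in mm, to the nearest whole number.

ET₀ = 0.32 × (0.46 × 16.8 + 8.13) = 0.32 × 15.858 = 5.0746 mm/d
ETc = Kc × ET₀ = 1.13 × 5.0746 = 5.7343 mm/d
Crop demand D = ETc × 31 d = 5.7343 × 31 = 177.763 mm
Pe = 0.76 × 2.6 = 1.976 mm
D − Pe = 177.763 − 1.976 = 175.787 mm
Gross irrigation = 175.787 / 0.73 = 240.804 mm

241 mm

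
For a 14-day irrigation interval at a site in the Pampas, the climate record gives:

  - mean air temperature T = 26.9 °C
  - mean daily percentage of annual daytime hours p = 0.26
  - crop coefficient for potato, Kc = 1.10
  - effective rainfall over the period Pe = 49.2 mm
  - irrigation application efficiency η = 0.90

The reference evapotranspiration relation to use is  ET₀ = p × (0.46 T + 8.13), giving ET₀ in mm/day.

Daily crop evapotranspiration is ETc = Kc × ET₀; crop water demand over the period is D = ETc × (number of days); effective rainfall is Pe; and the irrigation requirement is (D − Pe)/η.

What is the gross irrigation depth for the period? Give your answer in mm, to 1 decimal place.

36.6 mm

ET₀ = 0.26 × (0.46 × 26.9 + 8.13) = 0.26 × 20.504 = 5.3310 mm/d
ETc = Kc × ET₀ = 1.10 × 5.3310 = 5.8641 mm/d
Crop demand D = ETc × 14 d = 5.8641 × 14 = 82.097 mm
D − Pe = 82.097 − 49.2 = 32.897 mm
Gross irrigation = 32.897 / 0.90 = 36.552 mm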